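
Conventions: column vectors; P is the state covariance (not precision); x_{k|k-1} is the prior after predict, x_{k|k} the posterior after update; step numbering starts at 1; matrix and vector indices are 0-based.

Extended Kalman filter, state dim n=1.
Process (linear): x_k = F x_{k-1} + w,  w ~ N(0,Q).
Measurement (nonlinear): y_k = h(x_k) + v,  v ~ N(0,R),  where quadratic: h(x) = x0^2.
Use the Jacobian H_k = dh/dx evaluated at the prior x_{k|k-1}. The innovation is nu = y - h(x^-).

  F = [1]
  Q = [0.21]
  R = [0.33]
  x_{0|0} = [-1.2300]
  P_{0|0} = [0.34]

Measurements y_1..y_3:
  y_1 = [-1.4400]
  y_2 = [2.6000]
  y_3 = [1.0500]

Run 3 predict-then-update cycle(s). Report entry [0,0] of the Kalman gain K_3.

K[0,0] = -0.5328

step 1: x^-=[-1.2300]  P^-=[0.5500]  H_jac=[-2.4600]  S=[3.6584]  K=[-0.3698]  nu=[-2.9529]  x^+=[-0.1379]  P^+=[0.0496]
step 2: x^-=[-0.1379]  P^-=[0.2596]  H_jac=[-0.2758]  S=[0.3498]  K=[-0.2047]  nu=[2.5810]  x^+=[-0.6663]  P^+=[0.2450]
step 3: x^-=[-0.6663]  P^-=[0.4550]  H_jac=[-1.3327]  S=[1.1380]  K=[-0.5328]  nu=[0.6060]  x^+=[-0.9892]  P^+=[0.1319]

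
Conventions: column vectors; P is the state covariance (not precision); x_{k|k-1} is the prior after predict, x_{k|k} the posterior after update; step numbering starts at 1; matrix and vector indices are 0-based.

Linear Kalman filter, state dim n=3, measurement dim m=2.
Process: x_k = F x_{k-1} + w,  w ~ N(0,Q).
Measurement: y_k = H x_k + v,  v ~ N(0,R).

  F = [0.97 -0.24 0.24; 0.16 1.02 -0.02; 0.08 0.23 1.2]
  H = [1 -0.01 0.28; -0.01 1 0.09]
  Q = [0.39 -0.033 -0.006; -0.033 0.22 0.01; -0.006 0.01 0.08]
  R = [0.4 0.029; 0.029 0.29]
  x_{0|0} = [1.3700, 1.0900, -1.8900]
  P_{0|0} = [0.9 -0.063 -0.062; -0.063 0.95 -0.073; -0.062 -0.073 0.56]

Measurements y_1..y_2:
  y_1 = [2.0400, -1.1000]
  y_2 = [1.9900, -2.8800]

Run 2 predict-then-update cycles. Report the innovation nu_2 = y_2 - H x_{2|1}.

innov = [0.7677, -2.5153]

step 1: x^-=[0.6137, 1.3688, -1.9077]  P^-=[1.3327 -0.2079 0.1035; -0.2079 1.2145 0.1227; 0.1035 0.1227 0.8879]  S=[1.8638 -0.1387; -0.1387 1.5378]  K=[0.7263 -0.0723; -0.0405 0.7946; 0.1993 0.1490]  nu=[1.9741, -2.2910]  x^+=[2.2131, -0.5315, -1.8556]  P^+=[0.3269 0.0157 -0.1368; 0.0157 0.2315 -0.0233; -0.1368 -0.0233 0.7879]
step 2: x^-=[1.8289, -0.1509, -2.1719]  P^-=[0.6880 -0.0362 0.0803; -0.0362 0.4765 -0.0030; 0.0803 -0.0030 1.1904]  S=[1.2270 0.0173; 0.0173 0.7762]  K=[0.5801 -0.0591; -0.0427 0.6149; 0.3353 0.1257]  nu=[0.7677, -2.5153]  x^+=[2.4230, -1.7305, -2.2306]  P^+=[0.2735 0.0162 -0.1536; 0.0162 0.1816 -0.0489; -0.1536 -0.0489 1.0387]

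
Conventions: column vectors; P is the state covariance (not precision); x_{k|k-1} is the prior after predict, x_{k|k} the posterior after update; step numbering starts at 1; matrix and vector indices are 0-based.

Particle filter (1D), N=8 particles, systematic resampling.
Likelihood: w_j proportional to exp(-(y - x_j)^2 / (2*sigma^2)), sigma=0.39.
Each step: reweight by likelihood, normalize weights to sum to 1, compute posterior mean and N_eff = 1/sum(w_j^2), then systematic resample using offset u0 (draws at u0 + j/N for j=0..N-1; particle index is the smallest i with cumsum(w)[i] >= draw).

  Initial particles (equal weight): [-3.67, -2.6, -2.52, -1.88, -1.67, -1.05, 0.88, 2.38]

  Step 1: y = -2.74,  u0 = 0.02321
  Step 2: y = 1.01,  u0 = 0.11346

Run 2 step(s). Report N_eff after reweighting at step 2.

step 1: w=[0.0297, 0.4784, 0.4352, 0.0449, 0.0118, 0.0000, 0.0000, 0.0000]  mean=-2.5536  Neff=2.3739  idx=[0, 1, 1, 1, 2, 2, 2, 2]
step 2: w=[0.0000, 0.0343, 0.0343, 0.0343, 0.2243, 0.2243, 0.2243, 0.2243]  mean=-2.5282  Neff=4.8846  idx=[4, 4, 5, 5, 6, 6, 7, 7]

N_eff = 4.8846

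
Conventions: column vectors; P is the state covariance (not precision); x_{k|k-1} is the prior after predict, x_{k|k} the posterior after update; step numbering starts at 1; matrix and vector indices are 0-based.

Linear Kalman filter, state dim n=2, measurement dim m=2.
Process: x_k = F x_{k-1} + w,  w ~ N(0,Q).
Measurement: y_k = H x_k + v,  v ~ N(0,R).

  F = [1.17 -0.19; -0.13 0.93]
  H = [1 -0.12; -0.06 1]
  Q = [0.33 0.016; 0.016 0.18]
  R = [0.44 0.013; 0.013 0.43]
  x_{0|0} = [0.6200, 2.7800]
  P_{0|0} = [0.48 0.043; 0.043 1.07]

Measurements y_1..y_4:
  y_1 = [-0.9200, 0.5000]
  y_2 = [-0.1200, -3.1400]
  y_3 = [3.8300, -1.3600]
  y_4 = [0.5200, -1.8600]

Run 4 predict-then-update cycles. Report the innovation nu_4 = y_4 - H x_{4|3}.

step 1: x^-=[0.1972, 2.5048]  P^-=[1.0066 -0.1982; -0.1982 1.1032]  S=[1.5100 -0.3794; -0.3794 1.5606]  K=[0.6824 0.0002; -0.0420 0.7043]  nu=[-0.8166, -1.9930]  x^+=[-0.3604, 1.1354]  P^+=[0.3035 0.0272; 0.0272 0.3039]
step 2: x^-=[-0.6374, 1.1028]  P^-=[0.7444 -0.0536; -0.0536 0.4414]  S=[1.2036 -0.1387; -0.1387 0.8806]  K=[0.6222 -0.0137; -0.0310 0.5001]  nu=[0.6498, -4.2810]  x^+=[-0.1747, -1.0583]  P^+=[0.2759 0.0188; 0.0188 0.2158]
step 3: x^-=[-0.0033, -0.9615]  P^-=[0.7071 -0.0432; -0.0432 0.3667]  S=[1.1627 -0.1169; -0.1169 0.8045]  K=[0.6108 -0.0176; -0.0293 0.4548]  nu=[3.7179, -0.3987]  x^+=[2.2746, -1.2516]  P^+=[0.2705 0.0166; 0.0166 0.1962]
step 4: x^-=[2.8991, -1.4597]  P^-=[0.7000 -0.0414; -0.0414 0.3503]  S=[1.1550 -0.1127; -0.1127 0.7877]  K=[0.6085 -0.0188; -0.0289 0.4436]  nu=[-2.5543, -0.2264]  x^+=[1.3490, -1.4863]  P^+=[0.2694 0.0160; 0.0160 0.1914]

innov = [-2.5543, -0.2264]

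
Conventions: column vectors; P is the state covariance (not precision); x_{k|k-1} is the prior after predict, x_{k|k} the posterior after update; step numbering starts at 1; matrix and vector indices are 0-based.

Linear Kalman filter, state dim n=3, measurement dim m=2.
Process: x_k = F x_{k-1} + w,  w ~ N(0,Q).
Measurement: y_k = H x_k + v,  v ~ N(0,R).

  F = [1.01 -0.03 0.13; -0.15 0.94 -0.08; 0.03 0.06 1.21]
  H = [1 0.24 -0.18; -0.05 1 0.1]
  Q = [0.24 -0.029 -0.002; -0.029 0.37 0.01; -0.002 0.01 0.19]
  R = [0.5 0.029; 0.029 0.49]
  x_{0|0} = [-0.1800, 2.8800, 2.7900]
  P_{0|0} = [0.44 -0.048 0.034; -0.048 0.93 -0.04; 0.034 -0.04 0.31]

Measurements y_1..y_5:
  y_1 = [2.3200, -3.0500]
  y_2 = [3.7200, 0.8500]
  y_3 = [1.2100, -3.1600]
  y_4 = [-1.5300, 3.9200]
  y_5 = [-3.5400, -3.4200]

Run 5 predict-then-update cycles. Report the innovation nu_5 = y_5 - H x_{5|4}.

step 1: x^-=[0.0945, 2.5110, 3.5433]  P^-=[0.7071 -0.1793 0.0984; -0.1793 1.2240 -0.0220; 0.0984 -0.0220 0.6441]  S=[1.1789 0.1128; 0.1128 1.7348]  K=[0.5631 -0.1547; 0.0328 0.7073; -0.0216 0.0230]  nu=[2.2607, -5.9106]  x^+=[2.2817, -1.5958, 3.3585]  P^+=[0.3115 -0.0556 0.1170; -0.0556 0.3495 -0.0478; 0.1170 -0.0478 0.6427]
step 2: x^-=[2.7890, -2.1110, 4.0365]  P^-=[0.6034 -0.1635 0.2494; -0.1635 0.7157 -0.1106; 0.2494 -0.1106 1.1339]  S=[1.0226 0.0331; 0.0331 1.2102]  K=[0.5127 -0.1534; 0.0085 0.5887; 0.0186 -0.0085]  nu=[2.1642, 2.6968]  x^+=[3.4849, -0.5049, 4.0539]  P^+=[0.3113 -0.0686 0.2383; -0.0686 0.2958 -0.1051; 0.2383 -0.1051 1.1335]
step 3: x^-=[4.0619, -1.3217, 4.9795]  P^-=[0.6445 -0.1987 0.4763; -0.1987 0.6865 -0.2486; 0.4763 -0.2486 1.8527]  S=[0.9987 0.0226; 0.0226 1.1620]  K=[0.5155 -0.1677; -0.0022 0.5780; 0.0850 -0.0766]  nu=[-1.6384, -2.1332]  x^+=[3.5751, -2.5509, 5.0037]  P^+=[0.3503 -0.0916 0.4188; -0.0916 0.2984 -0.1980; 0.4188 -0.1980 1.8390]
step 4: x^-=[4.3379, -3.3344, 6.0087]  P^-=[0.7457 -0.2637 0.8110; -0.2637 0.7190 -0.4558; 0.8110 -0.4558 2.8852]  S=[1.0015 0.0113; 0.0113 1.1668]  K=[0.5379 -0.1937; -0.0157 0.5886; 0.1840 -0.1799]  nu=[-3.9860, 6.8704]  x^+=[0.8634, 0.7720, 4.0389]  P^+=[0.4146 -0.1258 0.6727; -0.1258 0.3147 -0.3306; 0.6727 -0.3306 2.8142]
step 5: x^-=[1.3739, 0.2731, 4.9593]  P^-=[0.8976 -0.3587 1.2793; -0.3587 0.7768 -0.7471; 1.2793 -0.7471 4.3122]  S=[1.0139 -0.0054; -0.0054 1.1858]  K=[0.5721 -0.2298; -0.0340 0.6070; 0.3177 -0.3189]  nu=[-4.0868, -4.1203]  x^+=[-0.0171, -2.0892, 4.9751]  P^+=[0.5018 -0.1716 1.0068; -0.1716 0.3384 -0.5055; 1.0068 -0.5055 4.0882]

innov = [-4.0868, -4.1203]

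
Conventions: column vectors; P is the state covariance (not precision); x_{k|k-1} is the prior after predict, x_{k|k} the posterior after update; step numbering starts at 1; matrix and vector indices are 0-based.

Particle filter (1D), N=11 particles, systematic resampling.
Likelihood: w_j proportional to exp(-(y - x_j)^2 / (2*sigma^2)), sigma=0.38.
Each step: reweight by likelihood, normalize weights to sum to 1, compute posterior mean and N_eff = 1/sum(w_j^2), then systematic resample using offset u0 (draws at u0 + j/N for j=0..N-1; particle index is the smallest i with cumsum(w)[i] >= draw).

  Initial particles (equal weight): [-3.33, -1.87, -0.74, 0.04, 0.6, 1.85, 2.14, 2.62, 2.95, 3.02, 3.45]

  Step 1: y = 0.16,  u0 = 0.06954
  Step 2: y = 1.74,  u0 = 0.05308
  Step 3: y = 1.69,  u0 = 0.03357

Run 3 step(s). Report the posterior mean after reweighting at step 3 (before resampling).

step 1: w=[0.0000, 0.0000, 0.0397, 0.6245, 0.3358, 0.0000, 0.0000, 0.0000, 0.0000, 0.0000, 0.0000]  mean=0.1971  Neff=1.9830  idx=[3, 3, 3, 3, 3, 3, 3, 4, 4, 4, 4]
step 2: w=[0.0010, 0.0010, 0.0010, 0.0010, 0.0010, 0.0010, 0.0010, 0.2482, 0.2482, 0.2482, 0.2482]  mean=0.5961  Neff=4.0569  idx=[7, 7, 7, 8, 8, 9, 9, 9, 10, 10, 10]
step 3: w=[0.0909, 0.0909, 0.0909, 0.0909, 0.0909, 0.0909, 0.0909, 0.0909, 0.0909, 0.0909, 0.0909]  mean=0.6000  Neff=11.0000  idx=[0, 1, 2, 3, 4, 5, 6, 7, 8, 9, 10]

post_mean = 0.6000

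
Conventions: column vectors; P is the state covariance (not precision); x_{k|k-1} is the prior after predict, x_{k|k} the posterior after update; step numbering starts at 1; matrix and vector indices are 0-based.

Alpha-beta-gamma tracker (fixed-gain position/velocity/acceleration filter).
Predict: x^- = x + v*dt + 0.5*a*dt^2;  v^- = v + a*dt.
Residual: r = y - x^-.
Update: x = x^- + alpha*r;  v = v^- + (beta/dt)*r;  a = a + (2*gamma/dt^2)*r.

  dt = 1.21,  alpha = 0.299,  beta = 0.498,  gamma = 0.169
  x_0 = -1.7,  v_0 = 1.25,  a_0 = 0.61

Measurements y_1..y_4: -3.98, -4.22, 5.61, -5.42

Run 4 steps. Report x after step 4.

step 1: x_pred=0.2591  r=-4.2391  x^+=-1.0084  v^+=0.2434  a^+=-0.3686
step 2: x_pred=-0.9837  r=-3.2363  x^+=-1.9514  v^+=-1.5346  a^+=-1.1157
step 3: x_pred=-4.6250  r=10.2350  x^+=-1.5647  v^+=1.3278  a^+=1.2471
step 4: x_pred=0.9549  r=-6.3749  x^+=-0.9512  v^+=0.2131  a^+=-0.2246

x_post = -0.9512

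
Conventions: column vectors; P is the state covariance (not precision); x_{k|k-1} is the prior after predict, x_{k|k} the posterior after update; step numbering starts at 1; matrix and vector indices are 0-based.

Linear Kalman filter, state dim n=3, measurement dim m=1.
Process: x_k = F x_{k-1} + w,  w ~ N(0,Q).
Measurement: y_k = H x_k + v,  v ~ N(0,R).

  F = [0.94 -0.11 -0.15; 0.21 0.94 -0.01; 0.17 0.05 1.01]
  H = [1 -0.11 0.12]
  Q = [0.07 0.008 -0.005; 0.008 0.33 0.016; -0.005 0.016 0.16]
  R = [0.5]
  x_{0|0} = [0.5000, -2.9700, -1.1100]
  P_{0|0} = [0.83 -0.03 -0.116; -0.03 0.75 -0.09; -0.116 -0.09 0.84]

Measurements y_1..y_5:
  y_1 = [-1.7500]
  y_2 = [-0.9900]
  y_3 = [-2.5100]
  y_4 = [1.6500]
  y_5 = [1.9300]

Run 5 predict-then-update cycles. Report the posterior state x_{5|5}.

step 1: x^-=[0.9632, -2.6757, -1.1846]  P^-=[0.8673 0.0871 -0.1011; 0.0871 1.0197 -0.0425; -0.1011 -0.0425 0.9933]  S=[1.3517]  K=[0.6256; -0.0223; 0.0169]  nu=[-2.8654]  x^+=[-0.8294, -2.6117, -1.2329]  P^+=[0.3383 0.1060 -0.1153; 0.1060 1.0190 -0.0420; -0.1153 -0.0420 0.9929]
step 2: x^-=[-0.3074, -2.6168, -1.5168]  P^-=[0.4128 0.0727 -0.2056; 0.0727 1.2886 0.0199; -0.2056 0.0199 1.1432]  S=[0.8790]  K=[0.4325; -0.0759; -0.0803]  nu=[-0.7884]  x^+=[-0.6484, -2.5570, -1.4535]  P^+=[0.2484 0.1015 -0.1750; 0.1015 1.2835 0.0145; -0.1750 0.0145 1.1375]
step 3: x^-=[-0.1102, -2.5252, -1.7061]  P^-=[0.3595 0.0185 -0.3053; 0.0185 1.5157 0.0679; -0.3053 0.0679 1.2738]  S=[0.8170]  K=[0.3926; -0.1714; -0.1957]  nu=[-2.4729]  x^+=[-1.0811, -2.1013, -1.2222]  P^+=[0.2335 0.0735 -0.2425; 0.0735 1.4917 0.0405; -0.2425 0.0405 1.2425]
step 4: x^-=[-0.6018, -2.1900, -1.5233]  P^-=[0.3769 -0.0308 -0.3909; -0.0308 1.6878 0.0818; -0.3909 0.0818 1.3601]  S=[0.8277]  K=[0.4027; -0.2496; -0.2860]  nu=[2.1937]  x^+=[0.2817, -2.7377, -2.1506]  P^+=[0.2426 0.0524 -0.2956; 0.0524 1.6362 0.0228; -0.2956 0.0228 1.2924]
step 5: x^-=[0.8885, -2.4927, -2.2611]  P^-=[0.4065 -0.0573 -0.4453; -0.0573 1.8081 0.0568; -0.4453 0.0568 1.3911]  S=[0.8526]  K=[0.4215; -0.2925; -0.3338]  nu=[1.0386]  x^+=[1.3263, -2.7965, -2.6079]  P^+=[0.2550 0.0478 -0.3254; 0.0478 1.7351 -0.0264; -0.3254 -0.0264 1.2961]

x_post = [1.3263, -2.7965, -2.6079]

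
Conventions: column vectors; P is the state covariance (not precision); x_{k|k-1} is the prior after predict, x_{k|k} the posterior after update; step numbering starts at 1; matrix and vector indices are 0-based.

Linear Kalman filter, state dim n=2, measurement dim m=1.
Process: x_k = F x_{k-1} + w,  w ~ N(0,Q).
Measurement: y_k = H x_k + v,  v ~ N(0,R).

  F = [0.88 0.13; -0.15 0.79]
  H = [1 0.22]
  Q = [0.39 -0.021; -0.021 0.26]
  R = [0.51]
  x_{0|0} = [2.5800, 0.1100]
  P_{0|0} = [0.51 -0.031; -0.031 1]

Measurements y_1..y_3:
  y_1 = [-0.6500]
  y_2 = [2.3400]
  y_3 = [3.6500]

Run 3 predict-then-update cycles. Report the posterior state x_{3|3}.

step 1: x^-=[2.2847, -0.3001]  P^-=[0.7948 -0.0066; -0.0066 0.9029]  S=[1.3456]  K=[0.5896; 0.1427]  nu=[-2.8687]  x^+=[0.5934, -0.7096]  P^+=[0.3270 -0.1198; -0.1198 0.8755]
step 2: x^-=[0.4300, -0.6496]  P^-=[0.6306 -0.0552; -0.0552 0.8422]  S=[1.1571]  K=[0.5345; 0.1124]  nu=[2.0530]  x^+=[1.5273, -0.4188]  P^+=[0.3000 -0.1247; -0.1247 0.8275]
step 3: x^-=[1.2896, -0.5600]  P^-=[0.6078 -0.0599; -0.0599 0.8128]  S=[1.1308]  K=[0.5259; 0.1052]  nu=[2.4836]  x^+=[2.5956, -0.2988]  P^+=[0.2951 -0.1224; -0.1224 0.8003]

x_post = [2.5956, -0.2988]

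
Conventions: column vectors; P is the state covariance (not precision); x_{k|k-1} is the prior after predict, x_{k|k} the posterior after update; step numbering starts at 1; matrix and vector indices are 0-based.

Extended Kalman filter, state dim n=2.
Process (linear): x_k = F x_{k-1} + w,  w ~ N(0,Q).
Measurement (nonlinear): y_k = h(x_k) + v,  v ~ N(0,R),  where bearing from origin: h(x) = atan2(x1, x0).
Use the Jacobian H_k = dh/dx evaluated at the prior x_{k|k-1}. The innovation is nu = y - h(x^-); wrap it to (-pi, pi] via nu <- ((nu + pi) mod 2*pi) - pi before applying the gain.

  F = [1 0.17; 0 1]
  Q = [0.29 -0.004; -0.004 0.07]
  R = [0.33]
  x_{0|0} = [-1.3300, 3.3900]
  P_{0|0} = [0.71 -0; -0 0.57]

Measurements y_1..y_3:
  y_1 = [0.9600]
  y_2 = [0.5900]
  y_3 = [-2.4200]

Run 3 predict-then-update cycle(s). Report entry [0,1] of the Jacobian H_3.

step 1: x^-=[-0.7537, 3.3900]  P^-=[1.0165 0.0929; 0.0929 0.6400]  H_jac=[-0.2811 -0.0625]  S=[0.4161]  K=[-0.7007; -0.1589]  nu=[-0.8296]  x^+=[-0.1725, 3.5218]  P^+=[0.8122 0.0466; 0.0466 0.6295]
step 2: x^-=[0.4262, 3.5218]  P^-=[1.1362 0.1496; 0.1496 0.6995]  H_jac=[-0.2798 0.0339]  S=[0.4169]  K=[-0.7505; -0.0436]  nu=[-0.8604]  x^+=[1.0719, 3.5593]  P^+=[0.9014 0.1360; 0.1360 0.6987]
step 3: x^-=[1.6770, 3.5593]  P^-=[1.2578 0.2507; 0.2507 0.7687]  H_jac=[-0.2299 0.1083]  S=[0.3930]  K=[-0.6667; 0.0652]  nu=[2.7327]  x^+=[-0.1449, 3.7375]  P^+=[1.0831 0.2678; 0.2678 0.7670]

H_jac[0,1] = 0.1083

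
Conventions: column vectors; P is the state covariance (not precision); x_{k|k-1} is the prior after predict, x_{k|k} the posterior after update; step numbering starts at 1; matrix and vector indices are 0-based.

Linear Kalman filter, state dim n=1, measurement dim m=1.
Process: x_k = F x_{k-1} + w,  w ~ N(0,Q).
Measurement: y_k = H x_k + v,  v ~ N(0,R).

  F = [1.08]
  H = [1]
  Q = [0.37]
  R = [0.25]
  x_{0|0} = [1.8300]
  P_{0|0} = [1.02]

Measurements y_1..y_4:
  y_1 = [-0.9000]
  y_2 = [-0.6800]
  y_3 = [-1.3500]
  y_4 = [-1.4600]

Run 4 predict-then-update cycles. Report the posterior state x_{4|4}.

step 1: x^-=[1.9764]  P^-=[1.5597]  S=[1.8097]  K=[0.8619]  nu=[-2.8764]  x^+=[-0.5026]  P^+=[0.2155]
step 2: x^-=[-0.5429]  P^-=[0.6213]  S=[0.8713]  K=[0.7131]  nu=[-0.1371]  x^+=[-0.6407]  P^+=[0.1783]
step 3: x^-=[-0.6919]  P^-=[0.5779]  S=[0.8279]  K=[0.6980]  nu=[-0.6581]  x^+=[-1.1513]  P^+=[0.1745]
step 4: x^-=[-1.2434]  P^-=[0.5735]  S=[0.8235]  K=[0.6964]  nu=[-0.2166]  x^+=[-1.3942]  P^+=[0.1741]

x_post = [-1.3942]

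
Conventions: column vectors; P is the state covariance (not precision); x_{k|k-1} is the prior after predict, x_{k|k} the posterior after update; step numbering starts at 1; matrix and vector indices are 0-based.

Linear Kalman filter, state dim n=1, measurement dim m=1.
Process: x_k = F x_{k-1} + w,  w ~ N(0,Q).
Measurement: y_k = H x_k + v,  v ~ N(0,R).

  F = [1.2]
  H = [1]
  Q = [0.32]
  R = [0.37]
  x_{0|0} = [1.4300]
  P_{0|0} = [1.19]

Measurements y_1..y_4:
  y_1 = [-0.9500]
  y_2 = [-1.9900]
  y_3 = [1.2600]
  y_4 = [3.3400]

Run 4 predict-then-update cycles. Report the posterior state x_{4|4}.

x_post = [2.2141]

step 1: x^-=[1.7160]  P^-=[2.0336]  S=[2.4036]  K=[0.8461]  nu=[-2.6660]  x^+=[-0.5396]  P^+=[0.3130]
step 2: x^-=[-0.6475]  P^-=[0.7708]  S=[1.1408]  K=[0.6757]  nu=[-1.3425]  x^+=[-1.5546]  P^+=[0.2500]
step 3: x^-=[-1.8655]  P^-=[0.6800]  S=[1.0500]  K=[0.6476]  nu=[3.1255]  x^+=[0.1586]  P^+=[0.2396]
step 4: x^-=[0.1903]  P^-=[0.6651]  S=[1.0351]  K=[0.6425]  nu=[3.1497]  x^+=[2.2141]  P^+=[0.2377]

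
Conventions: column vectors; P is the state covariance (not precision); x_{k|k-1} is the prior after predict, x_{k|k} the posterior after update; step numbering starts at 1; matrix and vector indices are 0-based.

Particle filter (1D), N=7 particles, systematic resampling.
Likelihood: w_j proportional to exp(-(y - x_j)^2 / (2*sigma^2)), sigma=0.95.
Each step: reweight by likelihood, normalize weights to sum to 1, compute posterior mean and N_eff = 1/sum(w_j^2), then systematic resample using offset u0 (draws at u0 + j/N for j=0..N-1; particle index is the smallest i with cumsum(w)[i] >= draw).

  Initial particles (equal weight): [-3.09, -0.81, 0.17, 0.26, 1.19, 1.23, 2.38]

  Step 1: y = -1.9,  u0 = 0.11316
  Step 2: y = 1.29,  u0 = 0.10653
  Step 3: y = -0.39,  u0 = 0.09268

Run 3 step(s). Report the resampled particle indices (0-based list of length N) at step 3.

step 1: w=[0.3961, 0.4494, 0.0808, 0.0655, 0.0044, 0.0038, 0.0000]  mean=-1.5472  Neff=2.7049  idx=[0, 0, 1, 1, 1, 1, 3]
step 2: w=[0.0000, 0.0000, 0.0962, 0.0962, 0.0962, 0.0962, 0.6152]  mean=-0.1519  Neff=2.4071  idx=[3, 4, 6, 6, 6, 6, 6]
step 3: w=[0.1572, 0.1572, 0.1371, 0.1371, 0.1371, 0.1371, 0.1371]  mean=-0.0763  Neff=6.9720  idx=[0, 1, 2, 3, 4, 5, 6]

resampled_idx = [0, 1, 2, 3, 4, 5, 6]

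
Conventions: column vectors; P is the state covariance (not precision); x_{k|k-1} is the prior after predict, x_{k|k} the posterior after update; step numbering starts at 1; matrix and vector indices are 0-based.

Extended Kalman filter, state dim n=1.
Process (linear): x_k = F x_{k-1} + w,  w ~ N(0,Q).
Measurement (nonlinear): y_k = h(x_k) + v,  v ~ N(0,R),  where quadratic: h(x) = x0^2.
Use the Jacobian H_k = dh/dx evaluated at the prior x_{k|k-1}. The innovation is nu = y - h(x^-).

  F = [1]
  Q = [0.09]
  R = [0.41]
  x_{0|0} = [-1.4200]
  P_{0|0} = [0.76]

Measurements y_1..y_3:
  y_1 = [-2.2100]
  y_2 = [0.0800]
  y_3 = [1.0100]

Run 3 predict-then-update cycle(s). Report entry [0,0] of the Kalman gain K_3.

K[0,0] = -0.0185

step 1: x^-=[-1.4200]  P^-=[0.8500]  H_jac=[-2.8400]  S=[7.2658]  K=[-0.3322]  nu=[-4.2264]  x^+=[-0.0158]  P^+=[0.0480]
step 2: x^-=[-0.0158]  P^-=[0.1380]  H_jac=[-0.0316]  S=[0.4101]  K=[-0.0106]  nu=[0.0798]  x^+=[-0.0167]  P^+=[0.1379]
step 3: x^-=[-0.0167]  P^-=[0.2279]  H_jac=[-0.0333]  S=[0.4103]  K=[-0.0185]  nu=[1.0097]  x^+=[-0.0353]  P^+=[0.2278]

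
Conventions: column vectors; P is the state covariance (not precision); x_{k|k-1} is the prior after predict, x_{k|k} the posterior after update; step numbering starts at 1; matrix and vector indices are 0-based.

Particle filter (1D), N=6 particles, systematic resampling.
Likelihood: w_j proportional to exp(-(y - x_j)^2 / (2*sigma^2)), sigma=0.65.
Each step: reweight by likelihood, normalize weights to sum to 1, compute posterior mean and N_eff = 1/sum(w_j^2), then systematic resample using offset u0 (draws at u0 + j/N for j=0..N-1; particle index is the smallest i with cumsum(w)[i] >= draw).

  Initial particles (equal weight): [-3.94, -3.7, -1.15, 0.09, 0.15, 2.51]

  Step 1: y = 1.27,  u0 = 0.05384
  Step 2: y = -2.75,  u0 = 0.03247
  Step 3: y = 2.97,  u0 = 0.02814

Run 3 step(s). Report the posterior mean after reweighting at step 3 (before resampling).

post_mean = 0.1260

step 1: w=[0.0000, 0.0000, 0.0017, 0.3306, 0.3893, 0.2784]  mean=0.7851  Neff=2.9554  idx=[3, 3, 4, 4, 4, 5]
step 2: w=[0.2503, 0.2503, 0.1665, 0.1665, 0.1665, 0.0000]  mean=0.1200  Neff=4.7980  idx=[0, 0, 1, 2, 3, 4]
step 3: w=[0.1334, 0.1334, 0.1334, 0.1999, 0.1999, 0.1999]  mean=0.1260  Neff=5.7700  idx=[0, 1, 2, 3, 4, 5]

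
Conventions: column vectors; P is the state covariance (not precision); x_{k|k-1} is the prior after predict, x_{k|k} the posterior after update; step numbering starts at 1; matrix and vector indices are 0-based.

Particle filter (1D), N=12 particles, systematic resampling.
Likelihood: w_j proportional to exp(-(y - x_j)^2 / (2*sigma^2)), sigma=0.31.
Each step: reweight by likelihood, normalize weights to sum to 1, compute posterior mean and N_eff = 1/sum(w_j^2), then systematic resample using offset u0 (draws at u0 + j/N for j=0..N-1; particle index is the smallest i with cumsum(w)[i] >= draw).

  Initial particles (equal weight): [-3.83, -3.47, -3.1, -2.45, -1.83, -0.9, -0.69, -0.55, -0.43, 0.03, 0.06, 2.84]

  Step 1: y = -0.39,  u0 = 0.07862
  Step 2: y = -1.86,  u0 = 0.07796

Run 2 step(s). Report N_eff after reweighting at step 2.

step 1: w=[0.0000, 0.0000, 0.0000, 0.0000, 0.0000, 0.0738, 0.1789, 0.2501, 0.2834, 0.1141, 0.0996, 0.0000]  mean=-0.4399  Neff=4.9195  idx=[6, 6, 6, 7, 7, 7, 8, 8, 8, 9, 10, 10]
step 2: w=[0.2792, 0.2792, 0.2792, 0.0459, 0.0459, 0.0459, 0.0083, 0.0083, 0.0083, 0.0000, 0.0000, 0.0000]  mean=-0.6643  Neff=4.1605  idx=[0, 0, 0, 1, 1, 1, 2, 2, 2, 2, 4, 8]

N_eff = 4.1605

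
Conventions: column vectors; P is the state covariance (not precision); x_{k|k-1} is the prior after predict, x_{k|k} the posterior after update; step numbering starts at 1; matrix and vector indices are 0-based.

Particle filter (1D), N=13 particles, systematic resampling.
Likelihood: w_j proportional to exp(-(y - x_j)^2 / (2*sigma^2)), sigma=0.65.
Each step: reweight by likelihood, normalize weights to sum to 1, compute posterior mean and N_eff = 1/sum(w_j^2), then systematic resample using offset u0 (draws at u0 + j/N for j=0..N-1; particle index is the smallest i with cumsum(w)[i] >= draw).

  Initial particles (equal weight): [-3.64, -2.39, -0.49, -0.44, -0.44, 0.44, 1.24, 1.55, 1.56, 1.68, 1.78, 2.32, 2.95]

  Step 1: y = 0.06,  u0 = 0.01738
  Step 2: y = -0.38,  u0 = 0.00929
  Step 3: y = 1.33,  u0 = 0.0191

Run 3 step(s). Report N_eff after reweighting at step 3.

N_eff = 2.7870

step 1: w=[0.0000, 0.0002, 0.2031, 0.2161, 0.2161, 0.2449, 0.0559, 0.0210, 0.0203, 0.0130, 0.0088, 0.0007, 0.0000]  mean=-0.0099  Neff=5.0299  idx=[2, 2, 2, 3, 3, 3, 4, 4, 4, 5, 5, 5, 7]
step 2: w=[0.0957, 0.0957, 0.0957, 0.0967, 0.0967, 0.0967, 0.0967, 0.0967, 0.0967, 0.0438, 0.0438, 0.0438, 0.0012]  mean=-0.3363  Neff=11.1915  idx=[0, 0, 1, 2, 3, 4, 4, 5, 6, 7, 8, 8, 10]
step 3: w=[0.0297, 0.0297, 0.0297, 0.0297, 0.0368, 0.0368, 0.0368, 0.0368, 0.0368, 0.0368, 0.0368, 0.0368, 0.5869]  mean=0.0705  Neff=2.7870  idx=[0, 3, 5, 7, 9, 11, 12, 12, 12, 12, 12, 12, 12]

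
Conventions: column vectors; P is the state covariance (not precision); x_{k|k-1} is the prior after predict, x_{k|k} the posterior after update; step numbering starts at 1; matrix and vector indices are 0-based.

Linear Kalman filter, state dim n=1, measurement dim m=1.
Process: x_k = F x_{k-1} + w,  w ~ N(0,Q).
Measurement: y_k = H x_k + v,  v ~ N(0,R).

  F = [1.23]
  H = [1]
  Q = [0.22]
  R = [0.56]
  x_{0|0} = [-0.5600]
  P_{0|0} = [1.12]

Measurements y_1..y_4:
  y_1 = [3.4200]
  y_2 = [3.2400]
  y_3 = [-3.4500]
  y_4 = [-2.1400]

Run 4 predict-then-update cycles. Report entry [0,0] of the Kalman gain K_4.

step 1: x^-=[-0.6888]  P^-=[1.9144]  S=[2.4744]  K=[0.7737]  nu=[4.1088]  x^+=[2.4901]  P^+=[0.4333]
step 2: x^-=[3.0629]  P^-=[0.8755]  S=[1.4355]  K=[0.6099]  nu=[0.1771]  x^+=[3.1709]  P^+=[0.3415]
step 3: x^-=[3.9002]  P^-=[0.7367]  S=[1.2967]  K=[0.5681]  nu=[-7.3502]  x^+=[-0.2757]  P^+=[0.3182]
step 4: x^-=[-0.3392]  P^-=[0.7013]  S=[1.2613]  K=[0.5560]  nu=[-1.8008]  x^+=[-1.3405]  P^+=[0.3114]

K[0,0] = 0.5560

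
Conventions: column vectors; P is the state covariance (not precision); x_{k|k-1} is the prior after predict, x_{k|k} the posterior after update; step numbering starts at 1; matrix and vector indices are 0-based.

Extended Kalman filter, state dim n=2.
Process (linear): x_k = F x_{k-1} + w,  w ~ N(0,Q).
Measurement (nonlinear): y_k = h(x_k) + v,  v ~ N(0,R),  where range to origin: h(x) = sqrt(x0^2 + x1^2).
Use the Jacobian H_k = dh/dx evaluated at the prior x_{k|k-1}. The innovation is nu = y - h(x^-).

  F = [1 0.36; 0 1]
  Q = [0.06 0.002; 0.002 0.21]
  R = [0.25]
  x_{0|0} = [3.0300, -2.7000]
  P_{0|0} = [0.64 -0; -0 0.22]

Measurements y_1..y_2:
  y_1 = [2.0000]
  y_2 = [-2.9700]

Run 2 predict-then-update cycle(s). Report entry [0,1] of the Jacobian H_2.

step 1: x^-=[2.0580, -2.7000]  P^-=[0.7285 0.0812; 0.0812 0.4300]  H_jac=[0.6062 -0.7953]  S=[0.7114]  K=[0.5300; -0.4115]  nu=[-1.3949]  x^+=[1.3187, -2.1260]  P^+=[0.5287 0.2364; 0.2364 0.3095]
step 2: x^-=[0.5533, -2.1260]  P^-=[0.7990 0.3498; 0.3498 0.5195]  H_jac=[0.2519 -0.9678]  S=[0.6167]  K=[-0.2226; -0.6724]  nu=[-5.1668]  x^+=[1.7033, 1.3480]  P^+=[0.7684 0.2575; 0.2575 0.2407]

H_jac[0,1] = -0.9678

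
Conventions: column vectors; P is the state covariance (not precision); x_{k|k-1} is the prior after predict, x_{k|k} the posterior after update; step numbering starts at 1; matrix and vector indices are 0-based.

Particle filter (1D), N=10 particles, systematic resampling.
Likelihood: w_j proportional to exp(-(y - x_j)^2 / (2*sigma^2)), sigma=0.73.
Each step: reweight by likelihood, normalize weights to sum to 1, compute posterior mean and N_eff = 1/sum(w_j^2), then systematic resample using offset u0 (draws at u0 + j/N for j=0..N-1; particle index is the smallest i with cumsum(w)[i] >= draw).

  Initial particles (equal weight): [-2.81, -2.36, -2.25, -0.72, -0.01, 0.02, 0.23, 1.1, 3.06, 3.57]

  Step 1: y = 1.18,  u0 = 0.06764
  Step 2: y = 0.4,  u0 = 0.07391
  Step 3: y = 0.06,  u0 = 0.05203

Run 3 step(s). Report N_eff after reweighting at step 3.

step 1: w=[0.0000, 0.0000, 0.0000, 0.0165, 0.1295, 0.1383, 0.2096, 0.4860, 0.0177, 0.0023]  mean=0.6348  Neff=3.1584  idx=[4, 5, 5, 6, 6, 7, 7, 7, 7, 7]
step 2: w=[0.1109, 0.1134, 0.1134, 0.1263, 0.1263, 0.0820, 0.0820, 0.0820, 0.0820, 0.0820]  mean=0.5123  Neff=9.6630  idx=[0, 1, 2, 3, 4, 4, 6, 7, 8, 9]
step 3: w=[0.1352, 0.1356, 0.1356, 0.1322, 0.1322, 0.1322, 0.0492, 0.0492, 0.0492, 0.0492]  mean=0.3119  Neff=8.5326  idx=[0, 1, 1, 2, 3, 4, 4, 5, 6, 9]

N_eff = 8.5326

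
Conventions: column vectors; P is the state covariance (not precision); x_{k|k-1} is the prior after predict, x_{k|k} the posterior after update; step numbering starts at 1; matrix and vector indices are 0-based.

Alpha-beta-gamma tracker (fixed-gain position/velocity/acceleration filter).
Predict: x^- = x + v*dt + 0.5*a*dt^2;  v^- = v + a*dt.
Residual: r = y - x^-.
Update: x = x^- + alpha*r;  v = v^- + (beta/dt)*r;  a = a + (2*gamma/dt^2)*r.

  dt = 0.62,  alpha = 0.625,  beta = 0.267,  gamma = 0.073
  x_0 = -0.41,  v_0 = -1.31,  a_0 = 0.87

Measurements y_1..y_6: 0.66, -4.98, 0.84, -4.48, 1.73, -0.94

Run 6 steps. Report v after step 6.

step 1: x_pred=-1.0550  r=1.7150  x^+=0.0169  v^+=-0.0320  a^+=1.5214
step 2: x_pred=0.2894  r=-5.2694  x^+=-3.0040  v^+=-1.3580  a^+=-0.4800
step 3: x_pred=-3.9382  r=4.7782  x^+=-0.9518  v^+=0.4021  a^+=1.3348
step 4: x_pred=-0.4460  r=-4.0340  x^+=-2.9673  v^+=-0.5076  a^+=-0.1974
step 5: x_pred=-3.3199  r=5.0499  x^+=-0.1637  v^+=1.5448  a^+=1.7207
step 6: x_pred=1.1248  r=-2.0648  x^+=-0.1657  v^+=1.7224  a^+=0.9364

v_post = 1.7224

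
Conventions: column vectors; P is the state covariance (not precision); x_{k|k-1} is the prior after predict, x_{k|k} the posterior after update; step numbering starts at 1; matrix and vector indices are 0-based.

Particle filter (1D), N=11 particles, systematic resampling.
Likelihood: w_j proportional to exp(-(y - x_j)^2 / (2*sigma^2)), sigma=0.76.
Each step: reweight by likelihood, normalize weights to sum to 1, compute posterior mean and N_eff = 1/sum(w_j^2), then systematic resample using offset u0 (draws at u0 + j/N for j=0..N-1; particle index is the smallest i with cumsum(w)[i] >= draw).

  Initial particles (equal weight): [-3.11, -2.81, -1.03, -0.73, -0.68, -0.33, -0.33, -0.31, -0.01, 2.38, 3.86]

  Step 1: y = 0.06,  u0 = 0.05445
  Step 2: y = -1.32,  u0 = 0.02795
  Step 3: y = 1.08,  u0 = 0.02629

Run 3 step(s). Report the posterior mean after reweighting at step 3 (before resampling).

post_mean = -0.3182

step 1: w=[0.0000, 0.0002, 0.0686, 0.1118, 0.1195, 0.1682, 0.1682, 0.1705, 0.1911, 0.0018, 0.0000]  mean=-0.3956  Neff=6.5066  idx=[2, 3, 4, 5, 5, 6, 6, 7, 7, 8, 8]
step 2: w=[0.1734, 0.1379, 0.1308, 0.0798, 0.0798, 0.0798, 0.0798, 0.0771, 0.0771, 0.0422, 0.0422]  mean=-0.5222  Neff=9.3347  idx=[0, 0, 1, 1, 2, 3, 4, 5, 6, 8, 9]
step 3: w=[0.0142, 0.0142, 0.0394, 0.0394, 0.0460, 0.1201, 0.1201, 0.1201, 0.1201, 0.1261, 0.2401]  mean=-0.3182  Neff=7.3040  idx=[1, 4, 5, 6, 6, 7, 8, 9, 9, 10, 10]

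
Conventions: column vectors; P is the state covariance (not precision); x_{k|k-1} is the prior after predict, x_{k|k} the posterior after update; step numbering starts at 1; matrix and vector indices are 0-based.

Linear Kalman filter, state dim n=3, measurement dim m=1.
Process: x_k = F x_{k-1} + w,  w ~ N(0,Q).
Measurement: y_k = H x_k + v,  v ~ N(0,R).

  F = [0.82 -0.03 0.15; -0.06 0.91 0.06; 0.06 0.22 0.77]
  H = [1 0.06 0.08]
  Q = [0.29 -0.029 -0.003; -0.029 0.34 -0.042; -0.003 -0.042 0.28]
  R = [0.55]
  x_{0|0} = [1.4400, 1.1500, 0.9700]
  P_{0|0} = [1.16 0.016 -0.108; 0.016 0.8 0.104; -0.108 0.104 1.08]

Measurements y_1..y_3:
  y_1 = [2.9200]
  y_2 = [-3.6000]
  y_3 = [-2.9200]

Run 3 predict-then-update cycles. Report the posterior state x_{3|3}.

step 1: x^-=[1.2918, 1.0183, 1.0863]  P^-=[1.0667 -0.0766 0.1083; -0.0766 1.0209 0.2434; 0.1083 0.2434 0.9889]  S=[1.6372]  K=[0.6540; 0.0025; 0.1234]  nu=[1.4802]  x^+=[2.2599, 1.0221, 1.2689]  P^+=[0.3664 -0.0793 -0.0238; -0.0793 1.0209 0.2429; -0.0238 0.2429 0.9640]
step 2: x^-=[2.0128, 0.8706, 1.3375]  P^-=[0.5548 -0.0938 0.0926; -0.0938 1.2256 0.3767; 0.0926 0.3767 0.9803]  S=[1.1227]  K=[0.4958; 0.0088; 0.1725]  nu=[-5.7720]  x^+=[-0.8488, 0.8197, 0.3420]  P^+=[0.2789 -0.0987 -0.0034; -0.0987 1.2255 0.3750; -0.0034 0.3750 0.9469]
step 3: x^-=[-0.6693, 0.8174, 0.3927]  P^-=[0.5006 -0.0911 0.0959; -0.0911 1.4110 0.5099; 0.0959 0.5099 1.0259]  S=[1.0715]  K=[0.4692; 0.0321; 0.1947]  nu=[-2.3311]  x^+=[-1.7631, 0.7426, -0.0610]  P^+=[0.2647 -0.1072 -0.0020; -0.1072 1.4099 0.5032; -0.0020 0.5032 0.9853]

x_post = [-1.7631, 0.7426, -0.0610]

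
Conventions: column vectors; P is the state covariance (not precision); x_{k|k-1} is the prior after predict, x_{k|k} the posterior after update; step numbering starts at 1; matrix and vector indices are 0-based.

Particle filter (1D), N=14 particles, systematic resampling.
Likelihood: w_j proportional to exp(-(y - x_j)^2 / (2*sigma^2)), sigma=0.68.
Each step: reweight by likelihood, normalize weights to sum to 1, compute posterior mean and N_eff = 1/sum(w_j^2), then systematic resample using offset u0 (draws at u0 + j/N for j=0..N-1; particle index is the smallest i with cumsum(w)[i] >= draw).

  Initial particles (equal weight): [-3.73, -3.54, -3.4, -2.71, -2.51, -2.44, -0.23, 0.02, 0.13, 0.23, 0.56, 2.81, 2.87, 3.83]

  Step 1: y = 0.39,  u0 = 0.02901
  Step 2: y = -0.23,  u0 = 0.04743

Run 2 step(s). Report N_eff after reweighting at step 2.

step 1: w=[0.0000, 0.0000, 0.0000, 0.0000, 0.0000, 0.0000, 0.1501, 0.1961, 0.2114, 0.2212, 0.2204, 0.0004, 0.0003, 0.0000]  mean=0.1730  Neff=4.9214  idx=[6, 6, 7, 7, 7, 8, 8, 8, 9, 9, 9, 10, 10, 10]
step 2: w=[0.0883, 0.0883, 0.0825, 0.0825, 0.0825, 0.0767, 0.0767, 0.0767, 0.0702, 0.0702, 0.0702, 0.0450, 0.0450, 0.0450]  mean=0.1183  Neff=13.4125  idx=[0, 1, 2, 3, 3, 4, 5, 6, 7, 8, 9, 10, 11, 13]

N_eff = 13.4125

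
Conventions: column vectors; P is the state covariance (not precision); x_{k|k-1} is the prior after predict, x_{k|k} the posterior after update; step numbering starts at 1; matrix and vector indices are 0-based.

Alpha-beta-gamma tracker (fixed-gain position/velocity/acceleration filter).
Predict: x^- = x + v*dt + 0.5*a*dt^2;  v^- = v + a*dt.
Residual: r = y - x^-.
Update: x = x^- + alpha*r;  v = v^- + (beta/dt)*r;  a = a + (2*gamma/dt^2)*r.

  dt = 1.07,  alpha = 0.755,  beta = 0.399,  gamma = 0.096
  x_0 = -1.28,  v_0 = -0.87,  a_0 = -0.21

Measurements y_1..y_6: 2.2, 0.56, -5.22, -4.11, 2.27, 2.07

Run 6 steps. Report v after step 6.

step 1: x_pred=-2.3311  r=4.5311  x^+=1.0899  v^+=0.5949  a^+=0.5499
step 2: x_pred=2.0412  r=-1.4812  x^+=0.9229  v^+=0.6310  a^+=0.3015
step 3: x_pred=1.7706  r=-6.9906  x^+=-3.5073  v^+=-1.6533  a^+=-0.8709
step 4: x_pred=-5.7748  r=1.6648  x^+=-4.5179  v^+=-1.9643  a^+=-0.5917
step 5: x_pred=-6.9583  r=9.2283  x^+=0.0091  v^+=0.8439  a^+=0.9559
step 6: x_pred=1.4592  r=0.6108  x^+=1.9204  v^+=2.0945  a^+=1.0584

v_post = 2.0945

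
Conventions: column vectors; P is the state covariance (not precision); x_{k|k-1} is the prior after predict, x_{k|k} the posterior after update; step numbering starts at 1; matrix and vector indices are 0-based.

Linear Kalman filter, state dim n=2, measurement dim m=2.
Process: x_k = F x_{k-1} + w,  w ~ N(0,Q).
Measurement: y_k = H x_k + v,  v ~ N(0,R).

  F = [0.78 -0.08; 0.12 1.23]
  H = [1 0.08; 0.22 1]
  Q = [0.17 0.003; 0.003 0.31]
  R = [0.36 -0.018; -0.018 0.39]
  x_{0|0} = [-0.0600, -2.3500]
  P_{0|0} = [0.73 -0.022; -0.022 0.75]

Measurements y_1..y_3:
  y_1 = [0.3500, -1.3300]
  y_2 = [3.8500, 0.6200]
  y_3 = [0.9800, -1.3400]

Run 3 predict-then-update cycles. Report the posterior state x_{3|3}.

step 1: x^-=[0.1412, -2.8977]  P^-=[0.6217 -0.0234; -0.0234 1.4487]  S=[0.9872 0.2109; 0.2109 1.8585]  K=[0.6301 -0.0105; -0.0740 0.7851]  nu=[0.4406, 1.5366]  x^+=[0.4027, -1.7238]  P^+=[0.2323 -0.0665; -0.0665 0.3222]
step 2: x^-=[0.4520, -2.0720]  P^-=[0.3217 -0.0702; -0.0702 0.7811]  S=[0.6755 0.0439; 0.0439 1.1558]  K=[0.4691 -0.0173; -0.0545 0.6645]  nu=[3.5637, 2.5926]  x^+=[2.0790, -0.5435]  P^+=[0.1734 -0.0533; -0.0533 0.2719]
step 3: x^-=[1.6651, -0.4190]  P^-=[0.2839 -0.0582; -0.0582 0.7081]  S=[0.6391 0.0419; 0.0419 1.0862]  K=[0.4378 -0.0129; -0.0445 0.6418]  nu=[-0.6515, -1.2873]  x^+=[1.3965, -1.2162]  P^+=[0.1617 -0.0485; -0.0485 0.2618]

x_post = [1.3965, -1.2162]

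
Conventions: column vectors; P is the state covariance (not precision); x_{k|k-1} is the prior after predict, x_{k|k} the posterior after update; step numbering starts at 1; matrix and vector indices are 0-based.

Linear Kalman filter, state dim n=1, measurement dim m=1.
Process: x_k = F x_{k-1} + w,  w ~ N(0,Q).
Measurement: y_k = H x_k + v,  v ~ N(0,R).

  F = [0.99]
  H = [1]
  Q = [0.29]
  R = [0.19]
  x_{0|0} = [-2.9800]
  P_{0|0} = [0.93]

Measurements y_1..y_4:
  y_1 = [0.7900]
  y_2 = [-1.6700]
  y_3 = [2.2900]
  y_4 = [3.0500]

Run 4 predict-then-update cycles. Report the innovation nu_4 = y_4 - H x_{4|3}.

step 1: x^-=[-2.9502]  P^-=[1.2015]  S=[1.3915]  K=[0.8635]  nu=[3.7402]  x^+=[0.2793]  P^+=[0.1641]
step 2: x^-=[0.2765]  P^-=[0.4508]  S=[0.6408]  K=[0.7035]  nu=[-1.9465]  x^+=[-1.0928]  P^+=[0.1337]
step 3: x^-=[-1.0819]  P^-=[0.4210]  S=[0.6110]  K=[0.6890]  nu=[3.3719]  x^+=[1.2415]  P^+=[0.1309]
step 4: x^-=[1.2290]  P^-=[0.4183]  S=[0.6083]  K=[0.6877]  nu=[1.8210]  x^+=[2.4812]  P^+=[0.1307]

innov = [1.8210]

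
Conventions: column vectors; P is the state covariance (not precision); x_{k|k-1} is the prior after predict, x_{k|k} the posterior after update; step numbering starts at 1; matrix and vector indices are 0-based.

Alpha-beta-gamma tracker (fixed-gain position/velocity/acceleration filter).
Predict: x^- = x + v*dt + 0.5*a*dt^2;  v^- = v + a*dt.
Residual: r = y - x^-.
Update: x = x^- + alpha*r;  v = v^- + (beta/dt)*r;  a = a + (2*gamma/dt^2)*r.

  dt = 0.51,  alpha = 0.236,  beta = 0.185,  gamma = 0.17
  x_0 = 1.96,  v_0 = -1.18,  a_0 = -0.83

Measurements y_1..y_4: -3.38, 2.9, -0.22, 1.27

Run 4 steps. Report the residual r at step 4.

step 1: x_pred=1.2503  r=-4.6303  x^+=0.1575  v^+=-3.2829  a^+=-6.8826
step 2: x_pred=-2.4118  r=5.3118  x^+=-1.1583  v^+=-4.8662  a^+=0.0610
step 3: x_pred=-3.6321  r=3.4121  x^+=-2.8268  v^+=-3.5974  a^+=4.5212
step 4: x_pred=-4.0735  r=5.3435  x^+=-2.8124  v^+=0.6468  a^+=11.5062

resid = 5.3435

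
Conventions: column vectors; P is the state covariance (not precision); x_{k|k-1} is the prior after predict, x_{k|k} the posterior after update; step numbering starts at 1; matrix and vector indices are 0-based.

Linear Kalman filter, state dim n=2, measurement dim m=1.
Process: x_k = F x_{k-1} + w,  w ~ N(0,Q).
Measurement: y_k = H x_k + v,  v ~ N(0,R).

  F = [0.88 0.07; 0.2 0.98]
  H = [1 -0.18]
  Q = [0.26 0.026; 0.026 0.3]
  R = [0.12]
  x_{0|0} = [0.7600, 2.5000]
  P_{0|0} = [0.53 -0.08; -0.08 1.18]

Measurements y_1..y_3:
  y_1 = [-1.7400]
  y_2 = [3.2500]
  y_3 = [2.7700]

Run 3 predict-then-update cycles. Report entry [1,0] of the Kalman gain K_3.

K[1,0] = 0.1698

step 1: x^-=[0.8438, 2.6020]  P^-=[0.6664 0.1301; 0.1301 1.4231]  S=[0.7856]  K=[0.8184; -0.1604]  nu=[-2.1154]  x^+=[-0.8874, 2.9414]  P^+=[0.1402 0.2333; 0.2333 1.4029]
step 2: x^-=[-0.5750, 2.7051]  P^-=[0.4042 0.3513; 0.3513 1.7444]  S=[0.4542]  K=[0.7506; 0.0822]  nu=[4.3120]  x^+=[2.6616, 3.0597]  P^+=[0.1483 0.3233; 0.3233 1.7413]
step 3: x^-=[2.5564, 3.5309]  P^-=[0.4232 0.4549; 0.4549 2.1050]  S=[0.4476]  K=[0.7625; 0.1698]  nu=[0.8492]  x^+=[3.2038, 3.6750]  P^+=[0.1629 0.3970; 0.3970 2.0921]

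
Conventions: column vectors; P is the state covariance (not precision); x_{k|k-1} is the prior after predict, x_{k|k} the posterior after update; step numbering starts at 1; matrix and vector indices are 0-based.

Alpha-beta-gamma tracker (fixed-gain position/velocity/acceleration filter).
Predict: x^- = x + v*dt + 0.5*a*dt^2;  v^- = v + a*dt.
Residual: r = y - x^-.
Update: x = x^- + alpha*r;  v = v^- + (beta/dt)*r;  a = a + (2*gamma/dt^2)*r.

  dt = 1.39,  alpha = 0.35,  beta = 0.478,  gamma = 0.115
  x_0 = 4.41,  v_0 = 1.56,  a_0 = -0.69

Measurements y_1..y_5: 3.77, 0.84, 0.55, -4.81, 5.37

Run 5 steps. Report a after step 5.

step 1: x_pred=5.9118  r=-2.1418  x^+=5.1622  v^+=-0.1356  a^+=-0.9450
step 2: x_pred=4.0608  r=-3.2208  x^+=2.9335  v^+=-2.5567  a^+=-1.3284
step 3: x_pred=-1.9036  r=2.4536  x^+=-1.0448  v^+=-3.5594  a^+=-1.0363
step 4: x_pred=-6.9935  r=2.1835  x^+=-6.2293  v^+=-4.2490  a^+=-0.7764
step 5: x_pred=-12.8853  r=18.2553  x^+=-6.4960  v^+=0.9496  a^+=1.3968

a_post = 1.3968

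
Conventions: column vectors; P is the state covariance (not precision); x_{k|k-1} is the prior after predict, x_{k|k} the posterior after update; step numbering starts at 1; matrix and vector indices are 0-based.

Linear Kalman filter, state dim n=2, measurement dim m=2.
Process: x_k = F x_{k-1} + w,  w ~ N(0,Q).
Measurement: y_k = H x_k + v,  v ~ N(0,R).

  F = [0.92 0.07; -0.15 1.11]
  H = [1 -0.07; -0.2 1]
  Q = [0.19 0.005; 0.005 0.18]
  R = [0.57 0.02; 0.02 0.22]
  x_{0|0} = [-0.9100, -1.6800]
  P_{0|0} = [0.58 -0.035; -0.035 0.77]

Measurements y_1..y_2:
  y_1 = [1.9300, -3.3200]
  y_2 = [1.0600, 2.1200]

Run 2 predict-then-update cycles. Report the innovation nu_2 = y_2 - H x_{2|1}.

innov = [0.4887, 5.6525]

step 1: x^-=[-0.9548, -1.7283]  P^-=[0.6802 -0.0506; -0.0506 1.1534]  S=[1.2629 -0.2481; -0.2481 1.4209]  K=[0.5339 -0.0381; 0.0589 0.8292]  nu=[2.7638, -1.7827]  x^+=[0.5888, -3.0437]  P^+=[0.3080 0.0639; 0.0639 0.1964]
step 2: x^-=[0.3286, -3.4668]  P^-=[0.4599 0.0423; 0.0423 0.4076]  S=[1.0260 -0.0576; -0.0576 0.6291]  K=[0.4432 -0.0384; 0.0493 0.6390]  nu=[0.4887, 5.6525]  x^+=[0.3284, 0.1693]  P^+=[0.2555 0.0515; 0.0515 0.1519]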